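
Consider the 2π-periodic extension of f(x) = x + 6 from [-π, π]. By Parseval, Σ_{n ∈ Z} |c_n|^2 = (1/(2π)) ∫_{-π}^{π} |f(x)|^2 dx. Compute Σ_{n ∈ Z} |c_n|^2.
Σ |c_n|^2 = π^2/3 + 36

Expand and integrate term by term over [-π, π]:
  ∫ (x)^2 dx = 1·(2π^3/3); ∫ 2·1·(6)·x dx = 0 (odd integrand); ∫ 6^2 dx = 36·2π.
So (1/(2π)) ∫_{-π}^{π} (x + 6)^2 dx = 1π^2/3 + 36 = π^2/3 + 36.
Parseval ⇒ Σ |c_n|^2 = π^2/3 + 36.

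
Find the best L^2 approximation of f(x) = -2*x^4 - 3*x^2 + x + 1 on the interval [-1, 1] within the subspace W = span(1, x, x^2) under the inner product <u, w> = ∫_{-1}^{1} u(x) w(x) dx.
g(x) = -33*x^2/7 + x + 41/35

The best approximation g ∈ W is the orthogonal projection of f onto W. Writing g = a_0 + a_1 x + a_2 x^2, the coefficients solve the normal equations G · a = b where
  G_{ij} = <φ_i, φ_j> and b_i = <f, φ_i>, with φ_0 = 1, φ_1 = x, φ_2 = x^2.
G =
  [2, 0, 2/3]
  [0, 2/3, 0]
  [2/3, 0, 2/5],
b = (-4/5, 2/3, -116/105).
Solving gives a_0 = 41/35, a_1 = 1, a_2 = -33/7, so
  g(x) = -33*x^2/7 + x + 41/35.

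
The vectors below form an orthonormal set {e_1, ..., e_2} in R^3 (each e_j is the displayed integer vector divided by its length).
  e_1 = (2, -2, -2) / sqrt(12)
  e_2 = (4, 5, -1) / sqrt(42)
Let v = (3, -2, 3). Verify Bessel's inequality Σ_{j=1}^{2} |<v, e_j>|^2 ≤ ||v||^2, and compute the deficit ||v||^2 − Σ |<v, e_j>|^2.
Σ |<v, e_j>|^2 = 19/14; ||v||^2 = 22; deficit = 289/14

Write each e_j = u_j / sqrt(<u_j, u_j>) where u_j is the displayed integer vector. Then <v, e_j> = <v, u_j> / sqrt(<u_j, u_j>), so |<v, e_j>|^2 = <v, u_j>^2 / <u_j, u_j>.
Coefficients: <v, e_1> = 4/sqrt(12), <v, e_2> = -1/sqrt(42).
Square and sum: Σ |<v, e_j>|^2 = 19/14.
Compute ||v||^2 = v·v = 22.
Deficit = 22 − 19/14 = 289/14 ≥ 0, confirming Bessel's inequality. (The deficit equals ||v − Σ <v,e_j> e_j||^2, the squared distance from v to span{e_j}.)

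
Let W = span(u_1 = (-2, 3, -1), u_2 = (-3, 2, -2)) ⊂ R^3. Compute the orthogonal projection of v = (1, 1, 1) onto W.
proj_W(v) = (1, 1, 1)

Set up U = [u_1 | ... | u_2] ∈ R^(3×2). The projector onto W = col(U) is P = U (U^T U)^(-1) U^T.
Compute U^T U =
  [14, 14]
  [14, 17],
and U^T v = (0, -3).
Solve U^T U · c = U^T v for the coefficients: c = (1, -1). The projection is proj_W(v) = U c.
Check: (v - proj_W(v)) · u_1 = 0  (should be 0).
Check: (v - proj_W(v)) · u_2 = 0  (should be 0).
Result: proj_W(v) = (1, 1, 1).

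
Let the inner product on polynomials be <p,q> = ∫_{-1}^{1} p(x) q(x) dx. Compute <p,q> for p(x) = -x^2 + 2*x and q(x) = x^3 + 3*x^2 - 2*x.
<p,q> = -46/15

Expand the product: p(x)·q(x) = -x^5 - x^4 + 8*x^3 - 4*x^2.
∫_{-1}^{1} of each monomial x^k gives [2/(k+1) if k even, 0 if k odd]. Integrating term-by-term (or equivalently evaluating the antiderivative F(x) = -x^6/6 - x^5/5 + 2*x^4 - 4*x^3/3 at the endpoints):
  F(1) − F(−1) = 3/10 − (101/30) = -46/15.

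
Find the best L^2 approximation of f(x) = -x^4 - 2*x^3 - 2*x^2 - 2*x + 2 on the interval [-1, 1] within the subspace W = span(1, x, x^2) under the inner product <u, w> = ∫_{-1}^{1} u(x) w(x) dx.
g(x) = -20*x^2/7 - 16*x/5 + 73/35

The best approximation g ∈ W is the orthogonal projection of f onto W. Writing g = a_0 + a_1 x + a_2 x^2, the coefficients solve the normal equations G · a = b where
  G_{ij} = <φ_i, φ_j> and b_i = <f, φ_i>, with φ_0 = 1, φ_1 = x, φ_2 = x^2.
G =
  [2, 0, 2/3]
  [0, 2/3, 0]
  [2/3, 0, 2/5],
b = (34/15, -32/15, 26/105).
Solving gives a_0 = 73/35, a_1 = -16/5, a_2 = -20/7, so
  g(x) = -20*x^2/7 - 16*x/5 + 73/35.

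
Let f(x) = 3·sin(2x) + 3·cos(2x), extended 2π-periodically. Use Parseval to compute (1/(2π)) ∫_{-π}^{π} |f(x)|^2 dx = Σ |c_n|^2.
Σ |c_n|^2 = 9

Expand |f|^2 and use orthogonality of {sin(nx), cos(mx)} on [-π, π]:
  ∫_{-π}^{π} sin(nx)^2 dx = π, ∫ cos(mx)^2 dx = π, and cross terms integrate to 0.
So ∫_{-π}^{π} f(x)^2 dx = 3^2 · π + 3^2 · π = (9 + 9)π.
Divide by 2π: (9 + 9)/2 = 9.
By Parseval, this equals Σ |c_n|^2.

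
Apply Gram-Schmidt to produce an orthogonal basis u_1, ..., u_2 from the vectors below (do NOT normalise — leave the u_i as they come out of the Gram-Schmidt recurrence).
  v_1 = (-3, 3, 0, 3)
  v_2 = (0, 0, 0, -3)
Orthogonal basis:
  u_1 = (-3, 3, 0, 3)
  u_2 = (-1, 1, 0, -2)

Apply the Gram-Schmidt recurrence
  u_1 = v_1
  u_i = v_i − Σ_{j<i} ((v_i · u_j) / (u_j · u_j)) · u_j.

Step by step this gives:
  u_1 = (-3, 3, 0, 3)
  u_2 = (-1, 1, 0, -2)

Orthogonality check:
  u_2 · u_1 = 0 (should be 0)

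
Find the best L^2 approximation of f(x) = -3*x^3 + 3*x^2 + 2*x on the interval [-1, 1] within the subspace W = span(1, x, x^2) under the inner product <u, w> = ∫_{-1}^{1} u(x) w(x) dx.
g(x) = 3*x^2 + x/5

The best approximation g ∈ W is the orthogonal projection of f onto W. Writing g = a_0 + a_1 x + a_2 x^2, the coefficients solve the normal equations G · a = b where
  G_{ij} = <φ_i, φ_j> and b_i = <f, φ_i>, with φ_0 = 1, φ_1 = x, φ_2 = x^2.
G =
  [2, 0, 2/3]
  [0, 2/3, 0]
  [2/3, 0, 2/5],
b = (2, 2/15, 6/5).
Solving gives a_0 = 0, a_1 = 1/5, a_2 = 3, so
  g(x) = 3*x^2 + x/5.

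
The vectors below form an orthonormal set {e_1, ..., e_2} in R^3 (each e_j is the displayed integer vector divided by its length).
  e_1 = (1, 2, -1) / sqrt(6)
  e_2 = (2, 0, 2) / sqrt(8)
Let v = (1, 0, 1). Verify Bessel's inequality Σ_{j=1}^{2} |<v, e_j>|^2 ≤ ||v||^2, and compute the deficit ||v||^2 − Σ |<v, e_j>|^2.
Σ |<v, e_j>|^2 = 2; ||v||^2 = 2; deficit = 0

Write each e_j = u_j / sqrt(<u_j, u_j>) where u_j is the displayed integer vector. Then <v, e_j> = <v, u_j> / sqrt(<u_j, u_j>), so |<v, e_j>|^2 = <v, u_j>^2 / <u_j, u_j>.
Coefficients: <v, e_1> = 0/sqrt(6), <v, e_2> = 4/sqrt(8).
Square and sum: Σ |<v, e_j>|^2 = 2.
Compute ||v||^2 = v·v = 2.
Deficit = 2 − 2 = 0 ≥ 0, confirming Bessel's inequality. (The deficit equals ||v − Σ <v,e_j> e_j||^2, the squared distance from v to span{e_j}.)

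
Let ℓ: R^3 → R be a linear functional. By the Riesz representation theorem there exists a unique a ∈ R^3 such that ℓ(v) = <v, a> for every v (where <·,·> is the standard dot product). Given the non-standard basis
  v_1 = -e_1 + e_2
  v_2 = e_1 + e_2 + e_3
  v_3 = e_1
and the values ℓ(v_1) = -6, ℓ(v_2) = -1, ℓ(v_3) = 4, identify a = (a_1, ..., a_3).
a = (4, -2, -3)

Write a = (a_1, ..., a_3) in the standard basis. For each basis vector v_i, ℓ(v_i) = <v_i, a> is a linear equation in the a_j's. Collect the n equations into a matrix system V a = ℓ, where row i of V is v_i (expressed in the standard basis). Since V is invertible (lower-triangular with 1s on the diagonal, up to permutation), solve by back-substitution:
  V =
[[-1, 1, 0],
 [1, 1, 1],
 [1, 0, 0]]
  V a = (-6, -1, 4)
Solving gives a = (4, -2, -3).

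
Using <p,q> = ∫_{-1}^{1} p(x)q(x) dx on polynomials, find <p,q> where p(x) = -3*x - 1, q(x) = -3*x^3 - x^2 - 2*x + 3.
<p,q> = 34/15

Expand the product: p(x)·q(x) = 9*x^4 + 6*x^3 + 7*x^2 - 7*x - 3.
∫_{-1}^{1} of each monomial x^k gives [2/(k+1) if k even, 0 if k odd]. Integrating term-by-term (or equivalently evaluating the antiderivative F(x) = 9*x^5/5 + 3*x^4/2 + 7*x^3/3 - 7*x^2/2 - 3*x at the endpoints):
  F(1) − F(−1) = -13/15 − (-47/15) = 34/15.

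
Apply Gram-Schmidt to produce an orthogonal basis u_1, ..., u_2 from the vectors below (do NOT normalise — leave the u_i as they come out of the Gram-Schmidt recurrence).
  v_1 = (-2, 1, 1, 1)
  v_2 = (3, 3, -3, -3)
Orthogonal basis:
  u_1 = (-2, 1, 1, 1)
  u_2 = (3/7, 30/7, -12/7, -12/7)

Apply the Gram-Schmidt recurrence
  u_1 = v_1
  u_i = v_i − Σ_{j<i} ((v_i · u_j) / (u_j · u_j)) · u_j.

Step by step this gives:
  u_1 = (-2, 1, 1, 1)
  u_2 = (3/7, 30/7, -12/7, -12/7)

Orthogonality check:
  u_2 · u_1 = 0 (should be 0)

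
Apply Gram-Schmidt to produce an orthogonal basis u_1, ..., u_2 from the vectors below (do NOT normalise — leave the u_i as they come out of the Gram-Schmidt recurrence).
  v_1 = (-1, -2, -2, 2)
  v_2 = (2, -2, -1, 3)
Orthogonal basis:
  u_1 = (-1, -2, -2, 2)
  u_2 = (36/13, -6/13, 7/13, 19/13)

Apply the Gram-Schmidt recurrence
  u_1 = v_1
  u_i = v_i − Σ_{j<i} ((v_i · u_j) / (u_j · u_j)) · u_j.

Step by step this gives:
  u_1 = (-1, -2, -2, 2)
  u_2 = (36/13, -6/13, 7/13, 19/13)

Orthogonality check:
  u_2 · u_1 = 0 (should be 0)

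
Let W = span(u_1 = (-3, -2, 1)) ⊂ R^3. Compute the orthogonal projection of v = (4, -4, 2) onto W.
proj_W(v) = (3/7, 2/7, -1/7)

Set up U = [u_1 | ... | u_1] ∈ R^(3×1). The projector onto W = col(U) is P = U (U^T U)^(-1) U^T.
Compute U^T U =
  [14],
and U^T v = (-2).
Solve U^T U · c = U^T v for the coefficients: c = (-1/7). The projection is proj_W(v) = U c.
Check: (v - proj_W(v)) · u_1 = 0  (should be 0).
Result: proj_W(v) = (3/7, 2/7, -1/7).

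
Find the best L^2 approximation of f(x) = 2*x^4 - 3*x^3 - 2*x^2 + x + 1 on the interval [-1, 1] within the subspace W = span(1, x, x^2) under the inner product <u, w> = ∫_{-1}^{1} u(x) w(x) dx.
g(x) = -2*x^2/7 - 4*x/5 + 29/35

The best approximation g ∈ W is the orthogonal projection of f onto W. Writing g = a_0 + a_1 x + a_2 x^2, the coefficients solve the normal equations G · a = b where
  G_{ij} = <φ_i, φ_j> and b_i = <f, φ_i>, with φ_0 = 1, φ_1 = x, φ_2 = x^2.
G =
  [2, 0, 2/3]
  [0, 2/3, 0]
  [2/3, 0, 2/5],
b = (22/15, -8/15, 46/105).
Solving gives a_0 = 29/35, a_1 = -4/5, a_2 = -2/7, so
  g(x) = -2*x^2/7 - 4*x/5 + 29/35.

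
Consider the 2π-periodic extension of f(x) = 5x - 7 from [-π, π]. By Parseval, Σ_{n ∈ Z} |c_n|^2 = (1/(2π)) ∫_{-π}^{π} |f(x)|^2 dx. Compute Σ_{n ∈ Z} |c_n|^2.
Σ |c_n|^2 = 25π^2/3 + 49

Expand and integrate term by term over [-π, π]:
  ∫ (5x)^2 dx = 25·(2π^3/3); ∫ 2·5·(-7)·x dx = 0 (odd integrand); ∫ (-7)^2 dx = 49·2π.
So (1/(2π)) ∫_{-π}^{π} (5x - 7)^2 dx = 25π^2/3 + 49 = 25π^2/3 + 49.
Parseval ⇒ Σ |c_n|^2 = 25π^2/3 + 49.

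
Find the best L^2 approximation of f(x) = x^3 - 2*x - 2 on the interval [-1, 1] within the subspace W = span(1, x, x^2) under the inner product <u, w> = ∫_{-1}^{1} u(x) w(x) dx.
g(x) = -7*x/5 - 2

The best approximation g ∈ W is the orthogonal projection of f onto W. Writing g = a_0 + a_1 x + a_2 x^2, the coefficients solve the normal equations G · a = b where
  G_{ij} = <φ_i, φ_j> and b_i = <f, φ_i>, with φ_0 = 1, φ_1 = x, φ_2 = x^2.
G =
  [2, 0, 2/3]
  [0, 2/3, 0]
  [2/3, 0, 2/5],
b = (-4, -14/15, -4/3).
Solving gives a_0 = -2, a_1 = -7/5, a_2 = 0, so
  g(x) = -7*x/5 - 2.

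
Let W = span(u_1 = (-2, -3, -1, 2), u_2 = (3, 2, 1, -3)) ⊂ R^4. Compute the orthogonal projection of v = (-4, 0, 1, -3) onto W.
proj_W(v) = (-21/53, 11/53, -2/53, 21/53)

Set up U = [u_1 | ... | u_2] ∈ R^(4×2). The projector onto W = col(U) is P = U (U^T U)^(-1) U^T.
Compute U^T U =
  [18, -19]
  [-19, 23],
and U^T v = (1, -2).
Solve U^T U · c = U^T v for the coefficients: c = (-15/53, -17/53). The projection is proj_W(v) = U c.
Check: (v - proj_W(v)) · u_1 = 0  (should be 0).
Check: (v - proj_W(v)) · u_2 = 0  (should be 0).
Result: proj_W(v) = (-21/53, 11/53, -2/53, 21/53).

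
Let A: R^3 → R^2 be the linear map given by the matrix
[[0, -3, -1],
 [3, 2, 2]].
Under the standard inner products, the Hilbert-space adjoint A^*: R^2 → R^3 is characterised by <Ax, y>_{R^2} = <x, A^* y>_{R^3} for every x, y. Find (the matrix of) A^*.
A^* = A^T =
[[0, 3],
 [-3, 2],
 [-1, 2]]

For real matrices with standard dot products, the defining identity <Ax, y> = <x, A^* y> gives (Ax)^T y = x^T (A^*) y, i.e. x^T A^T y = x^T (A^*) y. Since this holds for all x, y, we must have A^* = A^T. Therefore
A^* =
[[0, 3],
 [-3, 2],
 [-1, 2]].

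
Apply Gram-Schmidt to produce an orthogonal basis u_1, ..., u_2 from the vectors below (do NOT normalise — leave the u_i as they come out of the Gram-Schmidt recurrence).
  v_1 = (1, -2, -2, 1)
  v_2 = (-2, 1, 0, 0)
Orthogonal basis:
  u_1 = (1, -2, -2, 1)
  u_2 = (-8/5, 1/5, -4/5, 2/5)

Apply the Gram-Schmidt recurrence
  u_1 = v_1
  u_i = v_i − Σ_{j<i} ((v_i · u_j) / (u_j · u_j)) · u_j.

Step by step this gives:
  u_1 = (1, -2, -2, 1)
  u_2 = (-8/5, 1/5, -4/5, 2/5)

Orthogonality check:
  u_2 · u_1 = 0 (should be 0)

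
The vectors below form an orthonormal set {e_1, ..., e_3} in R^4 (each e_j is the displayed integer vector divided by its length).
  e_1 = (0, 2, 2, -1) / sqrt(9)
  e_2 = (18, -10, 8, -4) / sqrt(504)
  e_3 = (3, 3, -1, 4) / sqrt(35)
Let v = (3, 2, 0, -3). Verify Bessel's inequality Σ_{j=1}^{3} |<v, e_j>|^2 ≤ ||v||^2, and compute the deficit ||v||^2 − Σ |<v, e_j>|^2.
Σ |<v, e_j>|^2 = 99/10; ||v||^2 = 22; deficit = 121/10

Write each e_j = u_j / sqrt(<u_j, u_j>) where u_j is the displayed integer vector. Then <v, e_j> = <v, u_j> / sqrt(<u_j, u_j>), so |<v, e_j>|^2 = <v, u_j>^2 / <u_j, u_j>.
Coefficients: <v, e_1> = 7/sqrt(9), <v, e_2> = 46/sqrt(504), <v, e_3> = 3/sqrt(35).
Square and sum: Σ |<v, e_j>|^2 = 99/10.
Compute ||v||^2 = v·v = 22.
Deficit = 22 − 99/10 = 121/10 ≥ 0, confirming Bessel's inequality. (The deficit equals ||v − Σ <v,e_j> e_j||^2, the squared distance from v to span{e_j}.)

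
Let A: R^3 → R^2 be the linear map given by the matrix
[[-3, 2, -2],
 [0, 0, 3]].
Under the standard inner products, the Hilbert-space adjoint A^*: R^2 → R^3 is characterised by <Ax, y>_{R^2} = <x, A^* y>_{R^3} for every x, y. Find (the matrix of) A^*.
A^* = A^T =
[[-3, 0],
 [2, 0],
 [-2, 3]]

For real matrices with standard dot products, the defining identity <Ax, y> = <x, A^* y> gives (Ax)^T y = x^T (A^*) y, i.e. x^T A^T y = x^T (A^*) y. Since this holds for all x, y, we must have A^* = A^T. Therefore
A^* =
[[-3, 0],
 [2, 0],
 [-2, 3]].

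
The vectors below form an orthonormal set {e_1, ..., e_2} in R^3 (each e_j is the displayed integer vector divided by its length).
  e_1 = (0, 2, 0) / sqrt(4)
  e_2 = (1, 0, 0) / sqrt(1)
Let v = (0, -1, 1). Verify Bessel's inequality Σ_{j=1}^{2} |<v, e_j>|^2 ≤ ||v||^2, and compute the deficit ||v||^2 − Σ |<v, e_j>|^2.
Σ |<v, e_j>|^2 = 1; ||v||^2 = 2; deficit = 1

Write each e_j = u_j / sqrt(<u_j, u_j>) where u_j is the displayed integer vector. Then <v, e_j> = <v, u_j> / sqrt(<u_j, u_j>), so |<v, e_j>|^2 = <v, u_j>^2 / <u_j, u_j>.
Coefficients: <v, e_1> = -2/sqrt(4), <v, e_2> = 0/sqrt(1).
Square and sum: Σ |<v, e_j>|^2 = 1.
Compute ||v||^2 = v·v = 2.
Deficit = 2 − 1 = 1 ≥ 0, confirming Bessel's inequality. (The deficit equals ||v − Σ <v,e_j> e_j||^2, the squared distance from v to span{e_j}.)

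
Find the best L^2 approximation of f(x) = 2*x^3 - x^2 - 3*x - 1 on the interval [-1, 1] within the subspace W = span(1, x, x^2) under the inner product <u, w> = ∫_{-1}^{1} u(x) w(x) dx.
g(x) = -x^2 - 9*x/5 - 1

The best approximation g ∈ W is the orthogonal projection of f onto W. Writing g = a_0 + a_1 x + a_2 x^2, the coefficients solve the normal equations G · a = b where
  G_{ij} = <φ_i, φ_j> and b_i = <f, φ_i>, with φ_0 = 1, φ_1 = x, φ_2 = x^2.
G =
  [2, 0, 2/3]
  [0, 2/3, 0]
  [2/3, 0, 2/5],
b = (-8/3, -6/5, -16/15).
Solving gives a_0 = -1, a_1 = -9/5, a_2 = -1, so
  g(x) = -x^2 - 9*x/5 - 1.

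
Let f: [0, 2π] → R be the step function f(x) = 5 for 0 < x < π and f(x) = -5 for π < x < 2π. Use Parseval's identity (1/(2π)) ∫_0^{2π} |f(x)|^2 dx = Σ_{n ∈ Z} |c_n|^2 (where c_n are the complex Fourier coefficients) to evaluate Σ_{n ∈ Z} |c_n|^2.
Σ |c_n|^2 = 25

Parseval equates the L^2 energy of f (normalised by 1/(2π)) with the ℓ^2 sum of its Fourier coefficients: (1/(2π)) ∫_0^{2π} |f|^2 = Σ |c_n|^2.
Compute the left side: (1/(2π)) [∫_0^π 5^2 dx + ∫_π^{2π} (-5)^2 dx] = (1/(2π)) · (25π + 25π) = (25 + 25)/2 = 25.
So Σ_{n ∈ Z} |c_n|^2 = 25.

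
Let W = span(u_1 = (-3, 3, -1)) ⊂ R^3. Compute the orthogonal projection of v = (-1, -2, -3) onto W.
proj_W(v) = (0, 0, 0)

Set up U = [u_1 | ... | u_1] ∈ R^(3×1). The projector onto W = col(U) is P = U (U^T U)^(-1) U^T.
Compute U^T U =
  [19],
and U^T v = (0).
Solve U^T U · c = U^T v for the coefficients: c = (0). The projection is proj_W(v) = U c.
Check: (v - proj_W(v)) · u_1 = 0  (should be 0).
Result: proj_W(v) = (0, 0, 0).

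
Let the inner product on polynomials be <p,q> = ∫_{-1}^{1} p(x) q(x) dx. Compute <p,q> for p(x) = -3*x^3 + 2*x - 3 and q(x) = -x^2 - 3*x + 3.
<p,q> = -82/5

Expand the product: p(x)·q(x) = 3*x^5 + 9*x^4 - 11*x^3 - 3*x^2 + 15*x - 9.
∫_{-1}^{1} of each monomial x^k gives [2/(k+1) if k even, 0 if k odd]. Integrating term-by-term (or equivalently evaluating the antiderivative F(x) = x^6/2 + 9*x^5/5 - 11*x^4/4 - x^3 + 15*x^2/2 - 9*x at the endpoints):
  F(1) − F(−1) = -59/20 − (269/20) = -82/5.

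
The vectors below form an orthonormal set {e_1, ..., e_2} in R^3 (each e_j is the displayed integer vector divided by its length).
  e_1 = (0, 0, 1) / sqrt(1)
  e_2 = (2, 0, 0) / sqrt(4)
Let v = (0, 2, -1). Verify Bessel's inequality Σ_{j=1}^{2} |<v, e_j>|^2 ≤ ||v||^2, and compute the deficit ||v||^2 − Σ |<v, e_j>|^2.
Σ |<v, e_j>|^2 = 1; ||v||^2 = 5; deficit = 4

Write each e_j = u_j / sqrt(<u_j, u_j>) where u_j is the displayed integer vector. Then <v, e_j> = <v, u_j> / sqrt(<u_j, u_j>), so |<v, e_j>|^2 = <v, u_j>^2 / <u_j, u_j>.
Coefficients: <v, e_1> = -1/sqrt(1), <v, e_2> = 0/sqrt(4).
Square and sum: Σ |<v, e_j>|^2 = 1.
Compute ||v||^2 = v·v = 5.
Deficit = 5 − 1 = 4 ≥ 0, confirming Bessel's inequality. (The deficit equals ||v − Σ <v,e_j> e_j||^2, the squared distance from v to span{e_j}.)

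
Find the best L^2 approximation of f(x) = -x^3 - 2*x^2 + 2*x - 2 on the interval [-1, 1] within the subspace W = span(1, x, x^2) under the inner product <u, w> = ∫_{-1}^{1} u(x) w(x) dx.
g(x) = -2*x^2 + 7*x/5 - 2

The best approximation g ∈ W is the orthogonal projection of f onto W. Writing g = a_0 + a_1 x + a_2 x^2, the coefficients solve the normal equations G · a = b where
  G_{ij} = <φ_i, φ_j> and b_i = <f, φ_i>, with φ_0 = 1, φ_1 = x, φ_2 = x^2.
G =
  [2, 0, 2/3]
  [0, 2/3, 0]
  [2/3, 0, 2/5],
b = (-16/3, 14/15, -32/15).
Solving gives a_0 = -2, a_1 = 7/5, a_2 = -2, so
  g(x) = -2*x^2 + 7*x/5 - 2.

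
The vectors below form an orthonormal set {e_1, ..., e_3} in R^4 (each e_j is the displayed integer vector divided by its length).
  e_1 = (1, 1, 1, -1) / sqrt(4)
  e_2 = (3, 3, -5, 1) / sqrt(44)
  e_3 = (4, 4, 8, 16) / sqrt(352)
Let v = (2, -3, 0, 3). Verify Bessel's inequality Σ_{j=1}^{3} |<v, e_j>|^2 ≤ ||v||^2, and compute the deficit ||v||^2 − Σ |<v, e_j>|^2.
Σ |<v, e_j>|^2 = 19/2; ||v||^2 = 22; deficit = 25/2

Write each e_j = u_j / sqrt(<u_j, u_j>) where u_j is the displayed integer vector. Then <v, e_j> = <v, u_j> / sqrt(<u_j, u_j>), so |<v, e_j>|^2 = <v, u_j>^2 / <u_j, u_j>.
Coefficients: <v, e_1> = -4/sqrt(4), <v, e_2> = 0/sqrt(44), <v, e_3> = 44/sqrt(352).
Square and sum: Σ |<v, e_j>|^2 = 19/2.
Compute ||v||^2 = v·v = 22.
Deficit = 22 − 19/2 = 25/2 ≥ 0, confirming Bessel's inequality. (The deficit equals ||v − Σ <v,e_j> e_j||^2, the squared distance from v to span{e_j}.)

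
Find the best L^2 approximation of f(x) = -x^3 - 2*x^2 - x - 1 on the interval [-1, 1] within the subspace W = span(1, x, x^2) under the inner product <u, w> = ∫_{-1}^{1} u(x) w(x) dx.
g(x) = -2*x^2 - 8*x/5 - 1

The best approximation g ∈ W is the orthogonal projection of f onto W. Writing g = a_0 + a_1 x + a_2 x^2, the coefficients solve the normal equations G · a = b where
  G_{ij} = <φ_i, φ_j> and b_i = <f, φ_i>, with φ_0 = 1, φ_1 = x, φ_2 = x^2.
G =
  [2, 0, 2/3]
  [0, 2/3, 0]
  [2/3, 0, 2/5],
b = (-10/3, -16/15, -22/15).
Solving gives a_0 = -1, a_1 = -8/5, a_2 = -2, so
  g(x) = -2*x^2 - 8*x/5 - 1.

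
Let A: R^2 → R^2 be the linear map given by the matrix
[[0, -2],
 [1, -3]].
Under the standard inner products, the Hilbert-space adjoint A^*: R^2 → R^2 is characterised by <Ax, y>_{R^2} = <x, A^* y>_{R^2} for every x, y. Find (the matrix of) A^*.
A^* = A^T =
[[0, 1],
 [-2, -3]]

For real matrices with standard dot products, the defining identity <Ax, y> = <x, A^* y> gives (Ax)^T y = x^T (A^*) y, i.e. x^T A^T y = x^T (A^*) y. Since this holds for all x, y, we must have A^* = A^T. Therefore
A^* =
[[0, 1],
 [-2, -3]].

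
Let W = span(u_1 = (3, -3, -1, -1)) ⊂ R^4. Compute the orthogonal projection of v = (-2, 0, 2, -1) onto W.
proj_W(v) = (-21/20, 21/20, 7/20, 7/20)

Set up U = [u_1 | ... | u_1] ∈ R^(4×1). The projector onto W = col(U) is P = U (U^T U)^(-1) U^T.
Compute U^T U =
  [20],
and U^T v = (-7).
Solve U^T U · c = U^T v for the coefficients: c = (-7/20). The projection is proj_W(v) = U c.
Check: (v - proj_W(v)) · u_1 = 0  (should be 0).
Result: proj_W(v) = (-21/20, 21/20, 7/20, 7/20).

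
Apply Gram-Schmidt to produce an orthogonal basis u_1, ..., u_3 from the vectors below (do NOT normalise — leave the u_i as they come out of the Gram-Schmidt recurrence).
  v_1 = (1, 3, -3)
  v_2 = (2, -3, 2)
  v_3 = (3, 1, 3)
Orthogonal basis:
  u_1 = (1, 3, -3)
  u_2 = (51/19, -18/19, -1/19)
  u_3 = (6/7, 16/7, 18/7)

Apply the Gram-Schmidt recurrence
  u_1 = v_1
  u_i = v_i − Σ_{j<i} ((v_i · u_j) / (u_j · u_j)) · u_j.

Step by step this gives:
  u_1 = (1, 3, -3)
  u_2 = (51/19, -18/19, -1/19)
  u_3 = (6/7, 16/7, 18/7)

Orthogonality check:
  u_2 · u_1 = 0 (should be 0)
  u_3 · u_1 = 0 (should be 0)
  u_3 · u_2 = 0 (should be 0)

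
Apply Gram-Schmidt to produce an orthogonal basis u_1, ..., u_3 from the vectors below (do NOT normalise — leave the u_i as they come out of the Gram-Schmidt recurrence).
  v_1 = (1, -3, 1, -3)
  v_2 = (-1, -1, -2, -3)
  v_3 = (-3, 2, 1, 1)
Orthogonal basis:
  u_1 = (1, -3, 1, -3)
  u_2 = (-29/20, 7/20, -49/20, -33/20)
  u_3 = (-509/219, 70/219, 386/219, -37/73)

Apply the Gram-Schmidt recurrence
  u_1 = v_1
  u_i = v_i − Σ_{j<i} ((v_i · u_j) / (u_j · u_j)) · u_j.

Step by step this gives:
  u_1 = (1, -3, 1, -3)
  u_2 = (-29/20, 7/20, -49/20, -33/20)
  u_3 = (-509/219, 70/219, 386/219, -37/73)

Orthogonality check:
  u_2 · u_1 = 0 (should be 0)
  u_3 · u_1 = 0 (should be 0)
  u_3 · u_2 = 0 (should be 0)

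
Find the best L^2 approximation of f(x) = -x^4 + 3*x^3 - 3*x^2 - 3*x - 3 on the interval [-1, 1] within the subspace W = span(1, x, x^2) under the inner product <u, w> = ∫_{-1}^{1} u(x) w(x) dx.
g(x) = -27*x^2/7 - 6*x/5 - 102/35

The best approximation g ∈ W is the orthogonal projection of f onto W. Writing g = a_0 + a_1 x + a_2 x^2, the coefficients solve the normal equations G · a = b where
  G_{ij} = <φ_i, φ_j> and b_i = <f, φ_i>, with φ_0 = 1, φ_1 = x, φ_2 = x^2.
G =
  [2, 0, 2/3]
  [0, 2/3, 0]
  [2/3, 0, 2/5],
b = (-42/5, -4/5, -122/35).
Solving gives a_0 = -102/35, a_1 = -6/5, a_2 = -27/7, so
  g(x) = -27*x^2/7 - 6*x/5 - 102/35.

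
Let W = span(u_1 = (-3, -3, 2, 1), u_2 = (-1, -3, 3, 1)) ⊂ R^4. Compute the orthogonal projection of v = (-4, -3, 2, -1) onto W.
proj_W(v) = (-124/33, -32/11, 50/33, 32/33)

Set up U = [u_1 | ... | u_2] ∈ R^(4×2). The projector onto W = col(U) is P = U (U^T U)^(-1) U^T.
Compute U^T U =
  [23, 19]
  [19, 20],
and U^T v = (24, 18).
Solve U^T U · c = U^T v for the coefficients: c = (46/33, -14/33). The projection is proj_W(v) = U c.
Check: (v - proj_W(v)) · u_1 = 0  (should be 0).
Check: (v - proj_W(v)) · u_2 = 0  (should be 0).
Result: proj_W(v) = (-124/33, -32/11, 50/33, 32/33).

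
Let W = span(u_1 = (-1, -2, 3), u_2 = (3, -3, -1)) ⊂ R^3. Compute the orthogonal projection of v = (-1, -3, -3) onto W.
proj_W(v) = (208/133, -151/133, -120/133)

Set up U = [u_1 | ... | u_2] ∈ R^(3×2). The projector onto W = col(U) is P = U (U^T U)^(-1) U^T.
Compute U^T U =
  [14, 0]
  [0, 19],
and U^T v = (-2, 9).
Solve U^T U · c = U^T v for the coefficients: c = (-1/7, 9/19). The projection is proj_W(v) = U c.
Check: (v - proj_W(v)) · u_1 = 0  (should be 0).
Check: (v - proj_W(v)) · u_2 = 0  (should be 0).
Result: proj_W(v) = (208/133, -151/133, -120/133).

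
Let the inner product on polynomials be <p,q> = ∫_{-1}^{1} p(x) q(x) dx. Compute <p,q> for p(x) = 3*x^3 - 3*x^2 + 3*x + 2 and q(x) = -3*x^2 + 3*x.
<p,q> = 46/5

Expand the product: p(x)·q(x) = -9*x^5 + 18*x^4 - 18*x^3 + 3*x^2 + 6*x.
∫_{-1}^{1} of each monomial x^k gives [2/(k+1) if k even, 0 if k odd]. Integrating term-by-term (or equivalently evaluating the antiderivative F(x) = -3*x^6/2 + 18*x^5/5 - 9*x^4/2 + x^3 + 3*x^2 at the endpoints):
  F(1) − F(−1) = 8/5 − (-38/5) = 46/5.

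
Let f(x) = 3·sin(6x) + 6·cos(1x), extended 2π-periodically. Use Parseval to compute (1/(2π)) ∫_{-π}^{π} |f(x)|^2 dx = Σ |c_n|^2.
Σ |c_n|^2 = 45/2

Expand |f|^2 and use orthogonality of {sin(nx), cos(mx)} on [-π, π]:
  ∫_{-π}^{π} sin(nx)^2 dx = π, ∫ cos(mx)^2 dx = π, and cross terms integrate to 0.
So ∫_{-π}^{π} f(x)^2 dx = 3^2 · π + 6^2 · π = (9 + 36)π.
Divide by 2π: (9 + 36)/2 = 45/2.
By Parseval, this equals Σ |c_n|^2.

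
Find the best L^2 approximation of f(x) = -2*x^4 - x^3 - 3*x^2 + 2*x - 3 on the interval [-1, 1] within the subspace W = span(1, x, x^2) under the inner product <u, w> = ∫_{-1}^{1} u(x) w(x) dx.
g(x) = -33*x^2/7 + 7*x/5 - 99/35

The best approximation g ∈ W is the orthogonal projection of f onto W. Writing g = a_0 + a_1 x + a_2 x^2, the coefficients solve the normal equations G · a = b where
  G_{ij} = <φ_i, φ_j> and b_i = <f, φ_i>, with φ_0 = 1, φ_1 = x, φ_2 = x^2.
G =
  [2, 0, 2/3]
  [0, 2/3, 0]
  [2/3, 0, 2/5],
b = (-44/5, 14/15, -132/35).
Solving gives a_0 = -99/35, a_1 = 7/5, a_2 = -33/7, so
  g(x) = -33*x^2/7 + 7*x/5 - 99/35.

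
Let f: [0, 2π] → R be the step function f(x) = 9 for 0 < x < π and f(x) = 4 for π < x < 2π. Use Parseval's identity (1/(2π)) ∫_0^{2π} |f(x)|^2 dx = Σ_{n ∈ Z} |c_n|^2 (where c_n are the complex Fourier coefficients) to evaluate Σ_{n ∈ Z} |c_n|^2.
Σ |c_n|^2 = 97/2

Parseval equates the L^2 energy of f (normalised by 1/(2π)) with the ℓ^2 sum of its Fourier coefficients: (1/(2π)) ∫_0^{2π} |f|^2 = Σ |c_n|^2.
Compute the left side: (1/(2π)) [∫_0^π 9^2 dx + ∫_π^{2π} 4^2 dx] = (1/(2π)) · (81π + 16π) = (81 + 16)/2 = 97/2.
So Σ_{n ∈ Z} |c_n|^2 = 97/2.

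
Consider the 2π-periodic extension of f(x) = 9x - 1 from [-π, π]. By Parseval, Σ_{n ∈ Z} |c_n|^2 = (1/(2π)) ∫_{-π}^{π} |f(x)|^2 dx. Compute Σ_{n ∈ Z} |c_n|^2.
Σ |c_n|^2 = 27π^2 + 1

Expand and integrate term by term over [-π, π]:
  ∫ (9x)^2 dx = 81·(2π^3/3); ∫ 2·9·(-1)·x dx = 0 (odd integrand); ∫ (-1)^2 dx = 1·2π.
So (1/(2π)) ∫_{-π}^{π} (9x - 1)^2 dx = 81π^2/3 + 1 = 27π^2 + 1.
Parseval ⇒ Σ |c_n|^2 = 27π^2 + 1.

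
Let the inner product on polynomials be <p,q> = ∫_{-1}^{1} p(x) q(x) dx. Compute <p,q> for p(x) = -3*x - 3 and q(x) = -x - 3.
<p,q> = 20

Expand the product: p(x)·q(x) = 3*x^2 + 12*x + 9.
∫_{-1}^{1} of each monomial x^k gives [2/(k+1) if k even, 0 if k odd]. Integrating term-by-term (or equivalently evaluating the antiderivative F(x) = x^3 + 6*x^2 + 9*x at the endpoints):
  F(1) − F(−1) = 16 − (-4) = 20.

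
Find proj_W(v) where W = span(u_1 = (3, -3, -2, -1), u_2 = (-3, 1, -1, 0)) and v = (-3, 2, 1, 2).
proj_W(v) = (-149/51, 367/153, 178/153, 109/153)

Set up U = [u_1 | ... | u_2] ∈ R^(4×2). The projector onto W = col(U) is P = U (U^T U)^(-1) U^T.
Compute U^T U =
  [23, -10]
  [-10, 11],
and U^T v = (-19, 10).
Solve U^T U · c = U^T v for the coefficients: c = (-109/153, 40/153). The projection is proj_W(v) = U c.
Check: (v - proj_W(v)) · u_1 = 0  (should be 0).
Check: (v - proj_W(v)) · u_2 = 0  (should be 0).
Result: proj_W(v) = (-149/51, 367/153, 178/153, 109/153).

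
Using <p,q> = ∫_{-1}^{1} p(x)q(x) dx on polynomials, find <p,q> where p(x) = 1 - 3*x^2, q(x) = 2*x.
<p,q> = 0

Expand the product: p(x)·q(x) = -6*x^3 + 2*x.
∫_{-1}^{1} of each monomial x^k gives [2/(k+1) if k even, 0 if k odd]. Integrating term-by-term (or equivalently evaluating the antiderivative F(x) = -3*x^4/2 + x^2 at the endpoints):
  F(1) − F(−1) = -1/2 − (-1/2) = 0.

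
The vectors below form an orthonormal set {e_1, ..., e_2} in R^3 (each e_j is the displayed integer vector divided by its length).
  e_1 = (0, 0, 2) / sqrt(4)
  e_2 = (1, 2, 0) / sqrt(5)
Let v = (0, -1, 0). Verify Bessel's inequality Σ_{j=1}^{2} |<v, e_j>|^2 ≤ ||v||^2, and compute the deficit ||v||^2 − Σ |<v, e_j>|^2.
Σ |<v, e_j>|^2 = 4/5; ||v||^2 = 1; deficit = 1/5

Write each e_j = u_j / sqrt(<u_j, u_j>) where u_j is the displayed integer vector. Then <v, e_j> = <v, u_j> / sqrt(<u_j, u_j>), so |<v, e_j>|^2 = <v, u_j>^2 / <u_j, u_j>.
Coefficients: <v, e_1> = 0/sqrt(4), <v, e_2> = -2/sqrt(5).
Square and sum: Σ |<v, e_j>|^2 = 4/5.
Compute ||v||^2 = v·v = 1.
Deficit = 1 − 4/5 = 1/5 ≥ 0, confirming Bessel's inequality. (The deficit equals ||v − Σ <v,e_j> e_j||^2, the squared distance from v to span{e_j}.)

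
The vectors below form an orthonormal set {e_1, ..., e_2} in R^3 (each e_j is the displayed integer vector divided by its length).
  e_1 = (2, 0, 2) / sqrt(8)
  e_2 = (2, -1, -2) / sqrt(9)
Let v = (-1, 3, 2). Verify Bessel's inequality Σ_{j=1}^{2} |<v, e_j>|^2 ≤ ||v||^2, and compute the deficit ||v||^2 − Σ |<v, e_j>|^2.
Σ |<v, e_j>|^2 = 19/2; ||v||^2 = 14; deficit = 9/2

Write each e_j = u_j / sqrt(<u_j, u_j>) where u_j is the displayed integer vector. Then <v, e_j> = <v, u_j> / sqrt(<u_j, u_j>), so |<v, e_j>|^2 = <v, u_j>^2 / <u_j, u_j>.
Coefficients: <v, e_1> = 2/sqrt(8), <v, e_2> = -9/sqrt(9).
Square and sum: Σ |<v, e_j>|^2 = 19/2.
Compute ||v||^2 = v·v = 14.
Deficit = 14 − 19/2 = 9/2 ≥ 0, confirming Bessel's inequality. (The deficit equals ||v − Σ <v,e_j> e_j||^2, the squared distance from v to span{e_j}.)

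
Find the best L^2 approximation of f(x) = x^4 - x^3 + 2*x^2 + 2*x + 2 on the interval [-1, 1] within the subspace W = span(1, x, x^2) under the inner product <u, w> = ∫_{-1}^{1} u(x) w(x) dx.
g(x) = 20*x^2/7 + 7*x/5 + 67/35

The best approximation g ∈ W is the orthogonal projection of f onto W. Writing g = a_0 + a_1 x + a_2 x^2, the coefficients solve the normal equations G · a = b where
  G_{ij} = <φ_i, φ_j> and b_i = <f, φ_i>, with φ_0 = 1, φ_1 = x, φ_2 = x^2.
G =
  [2, 0, 2/3]
  [0, 2/3, 0]
  [2/3, 0, 2/5],
b = (86/15, 14/15, 254/105).
Solving gives a_0 = 67/35, a_1 = 7/5, a_2 = 20/7, so
  g(x) = 20*x^2/7 + 7*x/5 + 67/35.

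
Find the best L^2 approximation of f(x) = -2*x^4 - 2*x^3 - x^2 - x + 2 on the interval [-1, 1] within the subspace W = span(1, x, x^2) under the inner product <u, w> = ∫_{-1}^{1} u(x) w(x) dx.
g(x) = -19*x^2/7 - 11*x/5 + 76/35

The best approximation g ∈ W is the orthogonal projection of f onto W. Writing g = a_0 + a_1 x + a_2 x^2, the coefficients solve the normal equations G · a = b where
  G_{ij} = <φ_i, φ_j> and b_i = <f, φ_i>, with φ_0 = 1, φ_1 = x, φ_2 = x^2.
G =
  [2, 0, 2/3]
  [0, 2/3, 0]
  [2/3, 0, 2/5],
b = (38/15, -22/15, 38/105).
Solving gives a_0 = 76/35, a_1 = -11/5, a_2 = -19/7, so
  g(x) = -19*x^2/7 - 11*x/5 + 76/35.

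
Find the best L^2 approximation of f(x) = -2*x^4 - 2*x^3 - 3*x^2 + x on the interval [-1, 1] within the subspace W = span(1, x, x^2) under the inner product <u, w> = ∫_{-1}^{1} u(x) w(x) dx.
g(x) = -33*x^2/7 - x/5 + 6/35

The best approximation g ∈ W is the orthogonal projection of f onto W. Writing g = a_0 + a_1 x + a_2 x^2, the coefficients solve the normal equations G · a = b where
  G_{ij} = <φ_i, φ_j> and b_i = <f, φ_i>, with φ_0 = 1, φ_1 = x, φ_2 = x^2.
G =
  [2, 0, 2/3]
  [0, 2/3, 0]
  [2/3, 0, 2/5],
b = (-14/5, -2/15, -62/35).
Solving gives a_0 = 6/35, a_1 = -1/5, a_2 = -33/7, so
  g(x) = -33*x^2/7 - x/5 + 6/35.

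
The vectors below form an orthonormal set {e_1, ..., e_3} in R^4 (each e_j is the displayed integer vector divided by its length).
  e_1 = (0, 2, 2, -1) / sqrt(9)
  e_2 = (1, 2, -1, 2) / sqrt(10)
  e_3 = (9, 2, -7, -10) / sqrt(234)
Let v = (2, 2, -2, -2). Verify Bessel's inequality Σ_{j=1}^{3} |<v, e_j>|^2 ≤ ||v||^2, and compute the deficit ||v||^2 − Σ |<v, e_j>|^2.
Σ |<v, e_j>|^2 = 1004/65; ||v||^2 = 16; deficit = 36/65

Write each e_j = u_j / sqrt(<u_j, u_j>) where u_j is the displayed integer vector. Then <v, e_j> = <v, u_j> / sqrt(<u_j, u_j>), so |<v, e_j>|^2 = <v, u_j>^2 / <u_j, u_j>.
Coefficients: <v, e_1> = 2/sqrt(9), <v, e_2> = 4/sqrt(10), <v, e_3> = 56/sqrt(234).
Square and sum: Σ |<v, e_j>|^2 = 1004/65.
Compute ||v||^2 = v·v = 16.
Deficit = 16 − 1004/65 = 36/65 ≥ 0, confirming Bessel's inequality. (The deficit equals ||v − Σ <v,e_j> e_j||^2, the squared distance from v to span{e_j}.)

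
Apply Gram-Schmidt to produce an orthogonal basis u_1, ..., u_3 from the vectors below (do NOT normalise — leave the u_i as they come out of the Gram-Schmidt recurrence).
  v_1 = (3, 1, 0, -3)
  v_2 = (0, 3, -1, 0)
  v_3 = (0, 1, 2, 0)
Orthogonal basis:
  u_1 = (3, 1, 0, -3)
  u_2 = (-9/19, 54/19, -1, 9/19)
  u_3 = (-21/181, 126/181, 378/181, 21/181)

Apply the Gram-Schmidt recurrence
  u_1 = v_1
  u_i = v_i − Σ_{j<i} ((v_i · u_j) / (u_j · u_j)) · u_j.

Step by step this gives:
  u_1 = (3, 1, 0, -3)
  u_2 = (-9/19, 54/19, -1, 9/19)
  u_3 = (-21/181, 126/181, 378/181, 21/181)

Orthogonality check:
  u_2 · u_1 = 0 (should be 0)
  u_3 · u_1 = 0 (should be 0)
  u_3 · u_2 = 0 (should be 0)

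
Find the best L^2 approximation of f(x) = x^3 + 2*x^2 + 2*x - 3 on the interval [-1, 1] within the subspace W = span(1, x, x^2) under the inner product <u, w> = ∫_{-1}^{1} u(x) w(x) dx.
g(x) = 2*x^2 + 13*x/5 - 3

The best approximation g ∈ W is the orthogonal projection of f onto W. Writing g = a_0 + a_1 x + a_2 x^2, the coefficients solve the normal equations G · a = b where
  G_{ij} = <φ_i, φ_j> and b_i = <f, φ_i>, with φ_0 = 1, φ_1 = x, φ_2 = x^2.
G =
  [2, 0, 2/3]
  [0, 2/3, 0]
  [2/3, 0, 2/5],
b = (-14/3, 26/15, -6/5).
Solving gives a_0 = -3, a_1 = 13/5, a_2 = 2, so
  g(x) = 2*x^2 + 13*x/5 - 3.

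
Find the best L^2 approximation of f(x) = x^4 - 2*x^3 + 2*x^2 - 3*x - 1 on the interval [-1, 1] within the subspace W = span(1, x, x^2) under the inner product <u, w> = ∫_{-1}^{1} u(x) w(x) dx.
g(x) = 20*x^2/7 - 21*x/5 - 38/35

The best approximation g ∈ W is the orthogonal projection of f onto W. Writing g = a_0 + a_1 x + a_2 x^2, the coefficients solve the normal equations G · a = b where
  G_{ij} = <φ_i, φ_j> and b_i = <f, φ_i>, with φ_0 = 1, φ_1 = x, φ_2 = x^2.
G =
  [2, 0, 2/3]
  [0, 2/3, 0]
  [2/3, 0, 2/5],
b = (-4/15, -14/5, 44/105).
Solving gives a_0 = -38/35, a_1 = -21/5, a_2 = 20/7, so
  g(x) = 20*x^2/7 - 21*x/5 - 38/35.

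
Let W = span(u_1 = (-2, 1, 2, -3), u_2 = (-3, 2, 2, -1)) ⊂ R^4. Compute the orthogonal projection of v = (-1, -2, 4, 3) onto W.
proj_W(v) = (-35/33, 32/33, 2/11, 49/33)

Set up U = [u_1 | ... | u_2] ∈ R^(4×2). The projector onto W = col(U) is P = U (U^T U)^(-1) U^T.
Compute U^T U =
  [18, 15]
  [15, 18],
and U^T v = (-1, 4).
Solve U^T U · c = U^T v for the coefficients: c = (-26/33, 29/33). The projection is proj_W(v) = U c.
Check: (v - proj_W(v)) · u_1 = 0  (should be 0).
Check: (v - proj_W(v)) · u_2 = 0  (should be 0).
Result: proj_W(v) = (-35/33, 32/33, 2/11, 49/33).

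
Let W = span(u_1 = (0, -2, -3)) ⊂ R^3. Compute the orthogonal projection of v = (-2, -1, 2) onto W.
proj_W(v) = (0, 8/13, 12/13)

Set up U = [u_1 | ... | u_1] ∈ R^(3×1). The projector onto W = col(U) is P = U (U^T U)^(-1) U^T.
Compute U^T U =
  [13],
and U^T v = (-4).
Solve U^T U · c = U^T v for the coefficients: c = (-4/13). The projection is proj_W(v) = U c.
Check: (v - proj_W(v)) · u_1 = 0  (should be 0).
Result: proj_W(v) = (0, 8/13, 12/13).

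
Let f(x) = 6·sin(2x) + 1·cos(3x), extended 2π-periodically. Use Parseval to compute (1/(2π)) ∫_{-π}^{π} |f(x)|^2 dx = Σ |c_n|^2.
Σ |c_n|^2 = 37/2

Expand |f|^2 and use orthogonality of {sin(nx), cos(mx)} on [-π, π]:
  ∫_{-π}^{π} sin(nx)^2 dx = π, ∫ cos(mx)^2 dx = π, and cross terms integrate to 0.
So ∫_{-π}^{π} f(x)^2 dx = 6^2 · π + 1^2 · π = (36 + 1)π.
Divide by 2π: (36 + 1)/2 = 37/2.
By Parseval, this equals Σ |c_n|^2.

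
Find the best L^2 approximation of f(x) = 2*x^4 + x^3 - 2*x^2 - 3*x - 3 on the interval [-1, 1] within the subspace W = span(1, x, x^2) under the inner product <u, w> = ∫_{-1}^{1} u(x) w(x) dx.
g(x) = -2*x^2/7 - 12*x/5 - 111/35

The best approximation g ∈ W is the orthogonal projection of f onto W. Writing g = a_0 + a_1 x + a_2 x^2, the coefficients solve the normal equations G · a = b where
  G_{ij} = <φ_i, φ_j> and b_i = <f, φ_i>, with φ_0 = 1, φ_1 = x, φ_2 = x^2.
G =
  [2, 0, 2/3]
  [0, 2/3, 0]
  [2/3, 0, 2/5],
b = (-98/15, -8/5, -78/35).
Solving gives a_0 = -111/35, a_1 = -12/5, a_2 = -2/7, so
  g(x) = -2*x^2/7 - 12*x/5 - 111/35.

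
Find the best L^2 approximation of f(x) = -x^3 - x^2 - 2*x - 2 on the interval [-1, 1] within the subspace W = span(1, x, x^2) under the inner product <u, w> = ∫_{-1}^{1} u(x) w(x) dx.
g(x) = -x^2 - 13*x/5 - 2

The best approximation g ∈ W is the orthogonal projection of f onto W. Writing g = a_0 + a_1 x + a_2 x^2, the coefficients solve the normal equations G · a = b where
  G_{ij} = <φ_i, φ_j> and b_i = <f, φ_i>, with φ_0 = 1, φ_1 = x, φ_2 = x^2.
G =
  [2, 0, 2/3]
  [0, 2/3, 0]
  [2/3, 0, 2/5],
b = (-14/3, -26/15, -26/15).
Solving gives a_0 = -2, a_1 = -13/5, a_2 = -1, so
  g(x) = -x^2 - 13*x/5 - 2.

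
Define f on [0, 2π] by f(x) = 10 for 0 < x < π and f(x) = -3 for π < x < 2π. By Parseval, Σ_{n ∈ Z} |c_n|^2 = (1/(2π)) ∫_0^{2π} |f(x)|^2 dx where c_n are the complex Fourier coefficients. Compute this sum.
Σ |c_n|^2 = 109/2

Parseval equates the L^2 energy of f (normalised by 1/(2π)) with the ℓ^2 sum of its Fourier coefficients: (1/(2π)) ∫_0^{2π} |f|^2 = Σ |c_n|^2.
Compute the left side: (1/(2π)) [∫_0^π 10^2 dx + ∫_π^{2π} (-3)^2 dx] = (1/(2π)) · (100π + 9π) = (100 + 9)/2 = 109/2.
So Σ_{n ∈ Z} |c_n|^2 = 109/2.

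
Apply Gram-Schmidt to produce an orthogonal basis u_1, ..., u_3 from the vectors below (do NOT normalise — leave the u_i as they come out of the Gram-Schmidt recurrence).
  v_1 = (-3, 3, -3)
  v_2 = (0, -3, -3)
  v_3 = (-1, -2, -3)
Orthogonal basis:
  u_1 = (-3, 3, -3)
  u_2 = (0, -3, -3)
  u_3 = (-1/3, -1/6, 1/6)

Apply the Gram-Schmidt recurrence
  u_1 = v_1
  u_i = v_i − Σ_{j<i} ((v_i · u_j) / (u_j · u_j)) · u_j.

Step by step this gives:
  u_1 = (-3, 3, -3)
  u_2 = (0, -3, -3)
  u_3 = (-1/3, -1/6, 1/6)

Orthogonality check:
  u_2 · u_1 = 0 (should be 0)
  u_3 · u_1 = 0 (should be 0)
  u_3 · u_2 = 0 (should be 0)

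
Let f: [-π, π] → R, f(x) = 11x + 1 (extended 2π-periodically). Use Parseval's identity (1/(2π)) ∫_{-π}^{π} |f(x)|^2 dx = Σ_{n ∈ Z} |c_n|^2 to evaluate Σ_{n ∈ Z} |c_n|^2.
Σ |c_n|^2 = 121π^2/3 + 1

Expand and integrate term by term over [-π, π]:
  ∫ (11x)^2 dx = 121·(2π^3/3); ∫ 2·11·(1)·x dx = 0 (odd integrand); ∫ 1^2 dx = 1·2π.
So (1/(2π)) ∫_{-π}^{π} (11x + 1)^2 dx = 121π^2/3 + 1 = 121π^2/3 + 1.
Parseval ⇒ Σ |c_n|^2 = 121π^2/3 + 1.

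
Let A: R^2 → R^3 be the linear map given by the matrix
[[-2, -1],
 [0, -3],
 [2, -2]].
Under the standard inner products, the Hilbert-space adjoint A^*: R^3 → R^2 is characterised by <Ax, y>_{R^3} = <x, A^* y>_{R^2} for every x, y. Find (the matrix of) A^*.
A^* = A^T =
[[-2, 0, 2],
 [-1, -3, -2]]

For real matrices with standard dot products, the defining identity <Ax, y> = <x, A^* y> gives (Ax)^T y = x^T (A^*) y, i.e. x^T A^T y = x^T (A^*) y. Since this holds for all x, y, we must have A^* = A^T. Therefore
A^* =
[[-2, 0, 2],
 [-1, -3, -2]].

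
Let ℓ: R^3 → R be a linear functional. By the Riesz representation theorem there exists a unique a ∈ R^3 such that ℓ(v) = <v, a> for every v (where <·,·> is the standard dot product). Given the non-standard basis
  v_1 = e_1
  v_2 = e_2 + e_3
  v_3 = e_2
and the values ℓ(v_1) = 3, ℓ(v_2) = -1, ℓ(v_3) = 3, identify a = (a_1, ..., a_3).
a = (3, 3, -4)

Write a = (a_1, ..., a_3) in the standard basis. For each basis vector v_i, ℓ(v_i) = <v_i, a> is a linear equation in the a_j's. Collect the n equations into a matrix system V a = ℓ, where row i of V is v_i (expressed in the standard basis). Since V is invertible (lower-triangular with 1s on the diagonal, up to permutation), solve by back-substitution:
  V =
[[1, 0, 0],
 [0, 1, 1],
 [0, 1, 0]]
  V a = (3, -1, 3)
Solving gives a = (3, 3, -4).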